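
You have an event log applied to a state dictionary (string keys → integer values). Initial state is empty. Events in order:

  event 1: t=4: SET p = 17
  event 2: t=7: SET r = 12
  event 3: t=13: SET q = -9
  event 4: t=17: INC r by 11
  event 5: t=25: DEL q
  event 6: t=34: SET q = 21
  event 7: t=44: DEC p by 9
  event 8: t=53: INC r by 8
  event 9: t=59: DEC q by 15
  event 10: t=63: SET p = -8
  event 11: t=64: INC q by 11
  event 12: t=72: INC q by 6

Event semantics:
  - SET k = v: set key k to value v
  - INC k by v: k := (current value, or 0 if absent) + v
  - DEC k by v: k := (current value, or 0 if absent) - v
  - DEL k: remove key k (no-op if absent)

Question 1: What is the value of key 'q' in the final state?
Track key 'q' through all 12 events:
  event 1 (t=4: SET p = 17): q unchanged
  event 2 (t=7: SET r = 12): q unchanged
  event 3 (t=13: SET q = -9): q (absent) -> -9
  event 4 (t=17: INC r by 11): q unchanged
  event 5 (t=25: DEL q): q -9 -> (absent)
  event 6 (t=34: SET q = 21): q (absent) -> 21
  event 7 (t=44: DEC p by 9): q unchanged
  event 8 (t=53: INC r by 8): q unchanged
  event 9 (t=59: DEC q by 15): q 21 -> 6
  event 10 (t=63: SET p = -8): q unchanged
  event 11 (t=64: INC q by 11): q 6 -> 17
  event 12 (t=72: INC q by 6): q 17 -> 23
Final: q = 23

Answer: 23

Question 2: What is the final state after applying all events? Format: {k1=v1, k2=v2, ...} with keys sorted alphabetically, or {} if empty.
Answer: {p=-8, q=23, r=31}

Derivation:
  after event 1 (t=4: SET p = 17): {p=17}
  after event 2 (t=7: SET r = 12): {p=17, r=12}
  after event 3 (t=13: SET q = -9): {p=17, q=-9, r=12}
  after event 4 (t=17: INC r by 11): {p=17, q=-9, r=23}
  after event 5 (t=25: DEL q): {p=17, r=23}
  after event 6 (t=34: SET q = 21): {p=17, q=21, r=23}
  after event 7 (t=44: DEC p by 9): {p=8, q=21, r=23}
  after event 8 (t=53: INC r by 8): {p=8, q=21, r=31}
  after event 9 (t=59: DEC q by 15): {p=8, q=6, r=31}
  after event 10 (t=63: SET p = -8): {p=-8, q=6, r=31}
  after event 11 (t=64: INC q by 11): {p=-8, q=17, r=31}
  after event 12 (t=72: INC q by 6): {p=-8, q=23, r=31}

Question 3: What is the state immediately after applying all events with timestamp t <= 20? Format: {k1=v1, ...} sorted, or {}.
Apply events with t <= 20 (4 events):
  after event 1 (t=4: SET p = 17): {p=17}
  after event 2 (t=7: SET r = 12): {p=17, r=12}
  after event 3 (t=13: SET q = -9): {p=17, q=-9, r=12}
  after event 4 (t=17: INC r by 11): {p=17, q=-9, r=23}

Answer: {p=17, q=-9, r=23}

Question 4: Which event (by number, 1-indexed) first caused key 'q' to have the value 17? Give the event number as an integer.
Answer: 11

Derivation:
Looking for first event where q becomes 17:
  event 3: q = -9
  event 4: q = -9
  event 5: q = (absent)
  event 6: q = 21
  event 7: q = 21
  event 8: q = 21
  event 9: q = 6
  event 10: q = 6
  event 11: q 6 -> 17  <-- first match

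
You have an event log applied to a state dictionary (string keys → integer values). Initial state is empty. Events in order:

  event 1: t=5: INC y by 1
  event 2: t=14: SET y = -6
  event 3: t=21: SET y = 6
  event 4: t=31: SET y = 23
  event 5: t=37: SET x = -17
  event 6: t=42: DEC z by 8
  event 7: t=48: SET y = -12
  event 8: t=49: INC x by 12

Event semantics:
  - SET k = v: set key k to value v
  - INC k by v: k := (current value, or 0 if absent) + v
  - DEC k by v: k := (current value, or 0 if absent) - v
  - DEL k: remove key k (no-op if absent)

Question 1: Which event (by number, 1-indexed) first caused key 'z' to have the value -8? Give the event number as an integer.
Looking for first event where z becomes -8:
  event 6: z (absent) -> -8  <-- first match

Answer: 6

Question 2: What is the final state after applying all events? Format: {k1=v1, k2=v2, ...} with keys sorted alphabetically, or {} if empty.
Answer: {x=-5, y=-12, z=-8}

Derivation:
  after event 1 (t=5: INC y by 1): {y=1}
  after event 2 (t=14: SET y = -6): {y=-6}
  after event 3 (t=21: SET y = 6): {y=6}
  after event 4 (t=31: SET y = 23): {y=23}
  after event 5 (t=37: SET x = -17): {x=-17, y=23}
  after event 6 (t=42: DEC z by 8): {x=-17, y=23, z=-8}
  after event 7 (t=48: SET y = -12): {x=-17, y=-12, z=-8}
  after event 8 (t=49: INC x by 12): {x=-5, y=-12, z=-8}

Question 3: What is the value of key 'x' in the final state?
Track key 'x' through all 8 events:
  event 1 (t=5: INC y by 1): x unchanged
  event 2 (t=14: SET y = -6): x unchanged
  event 3 (t=21: SET y = 6): x unchanged
  event 4 (t=31: SET y = 23): x unchanged
  event 5 (t=37: SET x = -17): x (absent) -> -17
  event 6 (t=42: DEC z by 8): x unchanged
  event 7 (t=48: SET y = -12): x unchanged
  event 8 (t=49: INC x by 12): x -17 -> -5
Final: x = -5

Answer: -5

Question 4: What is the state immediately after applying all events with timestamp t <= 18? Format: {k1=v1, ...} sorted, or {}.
Answer: {y=-6}

Derivation:
Apply events with t <= 18 (2 events):
  after event 1 (t=5: INC y by 1): {y=1}
  after event 2 (t=14: SET y = -6): {y=-6}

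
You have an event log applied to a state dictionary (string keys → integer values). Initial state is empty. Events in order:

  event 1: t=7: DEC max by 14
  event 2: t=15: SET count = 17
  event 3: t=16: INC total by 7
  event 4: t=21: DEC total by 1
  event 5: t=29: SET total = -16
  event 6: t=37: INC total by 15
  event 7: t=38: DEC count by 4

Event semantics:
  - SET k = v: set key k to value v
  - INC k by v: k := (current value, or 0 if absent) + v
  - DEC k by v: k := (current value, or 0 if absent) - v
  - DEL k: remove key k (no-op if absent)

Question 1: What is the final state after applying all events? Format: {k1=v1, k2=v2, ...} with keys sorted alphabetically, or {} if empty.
Answer: {count=13, max=-14, total=-1}

Derivation:
  after event 1 (t=7: DEC max by 14): {max=-14}
  after event 2 (t=15: SET count = 17): {count=17, max=-14}
  after event 3 (t=16: INC total by 7): {count=17, max=-14, total=7}
  after event 4 (t=21: DEC total by 1): {count=17, max=-14, total=6}
  after event 5 (t=29: SET total = -16): {count=17, max=-14, total=-16}
  after event 6 (t=37: INC total by 15): {count=17, max=-14, total=-1}
  after event 7 (t=38: DEC count by 4): {count=13, max=-14, total=-1}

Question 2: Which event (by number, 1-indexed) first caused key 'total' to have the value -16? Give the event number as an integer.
Looking for first event where total becomes -16:
  event 3: total = 7
  event 4: total = 6
  event 5: total 6 -> -16  <-- first match

Answer: 5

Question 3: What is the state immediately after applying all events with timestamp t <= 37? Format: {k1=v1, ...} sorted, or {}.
Answer: {count=17, max=-14, total=-1}

Derivation:
Apply events with t <= 37 (6 events):
  after event 1 (t=7: DEC max by 14): {max=-14}
  after event 2 (t=15: SET count = 17): {count=17, max=-14}
  after event 3 (t=16: INC total by 7): {count=17, max=-14, total=7}
  after event 4 (t=21: DEC total by 1): {count=17, max=-14, total=6}
  after event 5 (t=29: SET total = -16): {count=17, max=-14, total=-16}
  after event 6 (t=37: INC total by 15): {count=17, max=-14, total=-1}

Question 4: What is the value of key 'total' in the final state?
Answer: -1

Derivation:
Track key 'total' through all 7 events:
  event 1 (t=7: DEC max by 14): total unchanged
  event 2 (t=15: SET count = 17): total unchanged
  event 3 (t=16: INC total by 7): total (absent) -> 7
  event 4 (t=21: DEC total by 1): total 7 -> 6
  event 5 (t=29: SET total = -16): total 6 -> -16
  event 6 (t=37: INC total by 15): total -16 -> -1
  event 7 (t=38: DEC count by 4): total unchanged
Final: total = -1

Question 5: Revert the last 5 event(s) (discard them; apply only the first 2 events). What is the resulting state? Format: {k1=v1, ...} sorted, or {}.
Keep first 2 events (discard last 5):
  after event 1 (t=7: DEC max by 14): {max=-14}
  after event 2 (t=15: SET count = 17): {count=17, max=-14}

Answer: {count=17, max=-14}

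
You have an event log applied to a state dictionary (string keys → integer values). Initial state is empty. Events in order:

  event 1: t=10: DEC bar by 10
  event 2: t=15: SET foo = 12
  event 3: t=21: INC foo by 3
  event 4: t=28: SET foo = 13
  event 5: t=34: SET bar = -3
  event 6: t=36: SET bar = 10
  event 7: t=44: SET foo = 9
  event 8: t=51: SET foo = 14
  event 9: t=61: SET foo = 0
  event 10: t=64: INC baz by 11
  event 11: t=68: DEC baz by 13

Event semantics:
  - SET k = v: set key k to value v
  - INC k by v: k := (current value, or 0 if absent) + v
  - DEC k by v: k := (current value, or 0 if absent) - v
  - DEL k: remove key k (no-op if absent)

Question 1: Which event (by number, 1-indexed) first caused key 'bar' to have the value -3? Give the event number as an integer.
Looking for first event where bar becomes -3:
  event 1: bar = -10
  event 2: bar = -10
  event 3: bar = -10
  event 4: bar = -10
  event 5: bar -10 -> -3  <-- first match

Answer: 5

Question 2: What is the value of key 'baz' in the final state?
Track key 'baz' through all 11 events:
  event 1 (t=10: DEC bar by 10): baz unchanged
  event 2 (t=15: SET foo = 12): baz unchanged
  event 3 (t=21: INC foo by 3): baz unchanged
  event 4 (t=28: SET foo = 13): baz unchanged
  event 5 (t=34: SET bar = -3): baz unchanged
  event 6 (t=36: SET bar = 10): baz unchanged
  event 7 (t=44: SET foo = 9): baz unchanged
  event 8 (t=51: SET foo = 14): baz unchanged
  event 9 (t=61: SET foo = 0): baz unchanged
  event 10 (t=64: INC baz by 11): baz (absent) -> 11
  event 11 (t=68: DEC baz by 13): baz 11 -> -2
Final: baz = -2

Answer: -2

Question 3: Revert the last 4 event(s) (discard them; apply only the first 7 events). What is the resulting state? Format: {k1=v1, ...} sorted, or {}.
Answer: {bar=10, foo=9}

Derivation:
Keep first 7 events (discard last 4):
  after event 1 (t=10: DEC bar by 10): {bar=-10}
  after event 2 (t=15: SET foo = 12): {bar=-10, foo=12}
  after event 3 (t=21: INC foo by 3): {bar=-10, foo=15}
  after event 4 (t=28: SET foo = 13): {bar=-10, foo=13}
  after event 5 (t=34: SET bar = -3): {bar=-3, foo=13}
  after event 6 (t=36: SET bar = 10): {bar=10, foo=13}
  after event 7 (t=44: SET foo = 9): {bar=10, foo=9}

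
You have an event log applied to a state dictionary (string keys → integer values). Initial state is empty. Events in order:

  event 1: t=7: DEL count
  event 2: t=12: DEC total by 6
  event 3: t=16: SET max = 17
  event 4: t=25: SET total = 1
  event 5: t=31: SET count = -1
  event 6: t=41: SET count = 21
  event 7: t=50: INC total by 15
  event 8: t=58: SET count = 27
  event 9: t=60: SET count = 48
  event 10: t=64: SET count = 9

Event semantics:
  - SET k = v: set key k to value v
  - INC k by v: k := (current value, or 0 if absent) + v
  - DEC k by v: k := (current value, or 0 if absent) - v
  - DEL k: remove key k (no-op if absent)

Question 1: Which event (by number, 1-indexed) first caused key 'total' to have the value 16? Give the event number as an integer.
Answer: 7

Derivation:
Looking for first event where total becomes 16:
  event 2: total = -6
  event 3: total = -6
  event 4: total = 1
  event 5: total = 1
  event 6: total = 1
  event 7: total 1 -> 16  <-- first match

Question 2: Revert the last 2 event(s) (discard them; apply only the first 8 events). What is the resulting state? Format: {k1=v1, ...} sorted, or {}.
Keep first 8 events (discard last 2):
  after event 1 (t=7: DEL count): {}
  after event 2 (t=12: DEC total by 6): {total=-6}
  after event 3 (t=16: SET max = 17): {max=17, total=-6}
  after event 4 (t=25: SET total = 1): {max=17, total=1}
  after event 5 (t=31: SET count = -1): {count=-1, max=17, total=1}
  after event 6 (t=41: SET count = 21): {count=21, max=17, total=1}
  after event 7 (t=50: INC total by 15): {count=21, max=17, total=16}
  after event 8 (t=58: SET count = 27): {count=27, max=17, total=16}

Answer: {count=27, max=17, total=16}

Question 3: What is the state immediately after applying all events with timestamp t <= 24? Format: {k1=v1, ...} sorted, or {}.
Apply events with t <= 24 (3 events):
  after event 1 (t=7: DEL count): {}
  after event 2 (t=12: DEC total by 6): {total=-6}
  after event 3 (t=16: SET max = 17): {max=17, total=-6}

Answer: {max=17, total=-6}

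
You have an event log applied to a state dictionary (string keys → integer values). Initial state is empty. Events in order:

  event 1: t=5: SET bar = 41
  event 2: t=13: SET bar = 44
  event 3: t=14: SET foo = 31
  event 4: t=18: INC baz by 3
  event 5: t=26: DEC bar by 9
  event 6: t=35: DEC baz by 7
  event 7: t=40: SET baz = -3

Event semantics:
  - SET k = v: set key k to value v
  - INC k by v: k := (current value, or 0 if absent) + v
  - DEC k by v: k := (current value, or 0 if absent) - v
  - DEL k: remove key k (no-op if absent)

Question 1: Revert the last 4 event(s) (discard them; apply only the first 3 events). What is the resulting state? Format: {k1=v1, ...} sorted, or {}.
Answer: {bar=44, foo=31}

Derivation:
Keep first 3 events (discard last 4):
  after event 1 (t=5: SET bar = 41): {bar=41}
  after event 2 (t=13: SET bar = 44): {bar=44}
  after event 3 (t=14: SET foo = 31): {bar=44, foo=31}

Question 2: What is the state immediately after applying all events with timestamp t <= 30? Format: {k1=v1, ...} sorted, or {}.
Apply events with t <= 30 (5 events):
  after event 1 (t=5: SET bar = 41): {bar=41}
  after event 2 (t=13: SET bar = 44): {bar=44}
  after event 3 (t=14: SET foo = 31): {bar=44, foo=31}
  after event 4 (t=18: INC baz by 3): {bar=44, baz=3, foo=31}
  after event 5 (t=26: DEC bar by 9): {bar=35, baz=3, foo=31}

Answer: {bar=35, baz=3, foo=31}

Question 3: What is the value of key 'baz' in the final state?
Answer: -3

Derivation:
Track key 'baz' through all 7 events:
  event 1 (t=5: SET bar = 41): baz unchanged
  event 2 (t=13: SET bar = 44): baz unchanged
  event 3 (t=14: SET foo = 31): baz unchanged
  event 4 (t=18: INC baz by 3): baz (absent) -> 3
  event 5 (t=26: DEC bar by 9): baz unchanged
  event 6 (t=35: DEC baz by 7): baz 3 -> -4
  event 7 (t=40: SET baz = -3): baz -4 -> -3
Final: baz = -3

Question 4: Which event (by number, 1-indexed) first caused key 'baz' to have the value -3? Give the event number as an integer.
Answer: 7

Derivation:
Looking for first event where baz becomes -3:
  event 4: baz = 3
  event 5: baz = 3
  event 6: baz = -4
  event 7: baz -4 -> -3  <-- first match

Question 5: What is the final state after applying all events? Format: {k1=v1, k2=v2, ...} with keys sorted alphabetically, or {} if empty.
  after event 1 (t=5: SET bar = 41): {bar=41}
  after event 2 (t=13: SET bar = 44): {bar=44}
  after event 3 (t=14: SET foo = 31): {bar=44, foo=31}
  after event 4 (t=18: INC baz by 3): {bar=44, baz=3, foo=31}
  after event 5 (t=26: DEC bar by 9): {bar=35, baz=3, foo=31}
  after event 6 (t=35: DEC baz by 7): {bar=35, baz=-4, foo=31}
  after event 7 (t=40: SET baz = -3): {bar=35, baz=-3, foo=31}

Answer: {bar=35, baz=-3, foo=31}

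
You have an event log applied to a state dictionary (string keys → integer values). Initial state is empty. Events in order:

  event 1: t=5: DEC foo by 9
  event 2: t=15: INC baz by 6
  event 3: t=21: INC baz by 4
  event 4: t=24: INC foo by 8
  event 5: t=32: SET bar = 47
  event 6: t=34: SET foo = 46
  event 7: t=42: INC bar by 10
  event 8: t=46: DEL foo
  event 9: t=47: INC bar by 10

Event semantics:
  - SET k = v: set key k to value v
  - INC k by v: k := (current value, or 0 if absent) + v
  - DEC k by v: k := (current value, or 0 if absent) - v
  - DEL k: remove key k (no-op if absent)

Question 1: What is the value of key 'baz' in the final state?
Track key 'baz' through all 9 events:
  event 1 (t=5: DEC foo by 9): baz unchanged
  event 2 (t=15: INC baz by 6): baz (absent) -> 6
  event 3 (t=21: INC baz by 4): baz 6 -> 10
  event 4 (t=24: INC foo by 8): baz unchanged
  event 5 (t=32: SET bar = 47): baz unchanged
  event 6 (t=34: SET foo = 46): baz unchanged
  event 7 (t=42: INC bar by 10): baz unchanged
  event 8 (t=46: DEL foo): baz unchanged
  event 9 (t=47: INC bar by 10): baz unchanged
Final: baz = 10

Answer: 10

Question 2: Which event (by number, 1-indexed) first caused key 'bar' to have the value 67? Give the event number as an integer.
Looking for first event where bar becomes 67:
  event 5: bar = 47
  event 6: bar = 47
  event 7: bar = 57
  event 8: bar = 57
  event 9: bar 57 -> 67  <-- first match

Answer: 9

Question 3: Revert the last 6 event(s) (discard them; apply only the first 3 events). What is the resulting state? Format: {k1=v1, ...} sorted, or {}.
Keep first 3 events (discard last 6):
  after event 1 (t=5: DEC foo by 9): {foo=-9}
  after event 2 (t=15: INC baz by 6): {baz=6, foo=-9}
  after event 3 (t=21: INC baz by 4): {baz=10, foo=-9}

Answer: {baz=10, foo=-9}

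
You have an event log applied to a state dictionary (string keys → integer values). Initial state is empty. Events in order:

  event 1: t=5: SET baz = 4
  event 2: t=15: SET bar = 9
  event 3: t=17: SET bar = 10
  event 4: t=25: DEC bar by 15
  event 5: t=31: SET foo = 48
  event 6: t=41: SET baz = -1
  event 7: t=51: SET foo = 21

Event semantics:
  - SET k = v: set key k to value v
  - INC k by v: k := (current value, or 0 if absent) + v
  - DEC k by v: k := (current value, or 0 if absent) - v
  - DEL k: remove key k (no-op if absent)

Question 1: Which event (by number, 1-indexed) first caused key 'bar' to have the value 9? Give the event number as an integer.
Looking for first event where bar becomes 9:
  event 2: bar (absent) -> 9  <-- first match

Answer: 2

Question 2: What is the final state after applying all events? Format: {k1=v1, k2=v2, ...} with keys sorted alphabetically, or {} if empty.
  after event 1 (t=5: SET baz = 4): {baz=4}
  after event 2 (t=15: SET bar = 9): {bar=9, baz=4}
  after event 3 (t=17: SET bar = 10): {bar=10, baz=4}
  after event 4 (t=25: DEC bar by 15): {bar=-5, baz=4}
  after event 5 (t=31: SET foo = 48): {bar=-5, baz=4, foo=48}
  after event 6 (t=41: SET baz = -1): {bar=-5, baz=-1, foo=48}
  after event 7 (t=51: SET foo = 21): {bar=-5, baz=-1, foo=21}

Answer: {bar=-5, baz=-1, foo=21}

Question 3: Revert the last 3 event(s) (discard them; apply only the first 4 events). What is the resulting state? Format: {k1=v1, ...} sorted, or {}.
Keep first 4 events (discard last 3):
  after event 1 (t=5: SET baz = 4): {baz=4}
  after event 2 (t=15: SET bar = 9): {bar=9, baz=4}
  after event 3 (t=17: SET bar = 10): {bar=10, baz=4}
  after event 4 (t=25: DEC bar by 15): {bar=-5, baz=4}

Answer: {bar=-5, baz=4}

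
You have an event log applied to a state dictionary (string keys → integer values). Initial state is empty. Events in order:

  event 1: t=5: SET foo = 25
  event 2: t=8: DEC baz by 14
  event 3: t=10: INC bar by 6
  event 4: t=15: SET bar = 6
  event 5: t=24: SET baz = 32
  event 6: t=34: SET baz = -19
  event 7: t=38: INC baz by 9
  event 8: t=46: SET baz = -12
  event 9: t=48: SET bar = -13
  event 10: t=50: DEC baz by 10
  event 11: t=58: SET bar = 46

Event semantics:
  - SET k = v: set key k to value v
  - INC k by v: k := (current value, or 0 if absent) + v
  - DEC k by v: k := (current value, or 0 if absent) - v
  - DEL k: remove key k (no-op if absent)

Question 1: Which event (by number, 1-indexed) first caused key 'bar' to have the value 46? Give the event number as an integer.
Looking for first event where bar becomes 46:
  event 3: bar = 6
  event 4: bar = 6
  event 5: bar = 6
  event 6: bar = 6
  event 7: bar = 6
  event 8: bar = 6
  event 9: bar = -13
  event 10: bar = -13
  event 11: bar -13 -> 46  <-- first match

Answer: 11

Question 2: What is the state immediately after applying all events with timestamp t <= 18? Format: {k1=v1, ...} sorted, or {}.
Apply events with t <= 18 (4 events):
  after event 1 (t=5: SET foo = 25): {foo=25}
  after event 2 (t=8: DEC baz by 14): {baz=-14, foo=25}
  after event 3 (t=10: INC bar by 6): {bar=6, baz=-14, foo=25}
  after event 4 (t=15: SET bar = 6): {bar=6, baz=-14, foo=25}

Answer: {bar=6, baz=-14, foo=25}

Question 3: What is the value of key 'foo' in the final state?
Answer: 25

Derivation:
Track key 'foo' through all 11 events:
  event 1 (t=5: SET foo = 25): foo (absent) -> 25
  event 2 (t=8: DEC baz by 14): foo unchanged
  event 3 (t=10: INC bar by 6): foo unchanged
  event 4 (t=15: SET bar = 6): foo unchanged
  event 5 (t=24: SET baz = 32): foo unchanged
  event 6 (t=34: SET baz = -19): foo unchanged
  event 7 (t=38: INC baz by 9): foo unchanged
  event 8 (t=46: SET baz = -12): foo unchanged
  event 9 (t=48: SET bar = -13): foo unchanged
  event 10 (t=50: DEC baz by 10): foo unchanged
  event 11 (t=58: SET bar = 46): foo unchanged
Final: foo = 25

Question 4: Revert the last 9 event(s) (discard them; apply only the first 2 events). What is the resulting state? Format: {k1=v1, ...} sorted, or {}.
Answer: {baz=-14, foo=25}

Derivation:
Keep first 2 events (discard last 9):
  after event 1 (t=5: SET foo = 25): {foo=25}
  after event 2 (t=8: DEC baz by 14): {baz=-14, foo=25}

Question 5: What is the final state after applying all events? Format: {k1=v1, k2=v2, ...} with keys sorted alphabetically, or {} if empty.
  after event 1 (t=5: SET foo = 25): {foo=25}
  after event 2 (t=8: DEC baz by 14): {baz=-14, foo=25}
  after event 3 (t=10: INC bar by 6): {bar=6, baz=-14, foo=25}
  after event 4 (t=15: SET bar = 6): {bar=6, baz=-14, foo=25}
  after event 5 (t=24: SET baz = 32): {bar=6, baz=32, foo=25}
  after event 6 (t=34: SET baz = -19): {bar=6, baz=-19, foo=25}
  after event 7 (t=38: INC baz by 9): {bar=6, baz=-10, foo=25}
  after event 8 (t=46: SET baz = -12): {bar=6, baz=-12, foo=25}
  after event 9 (t=48: SET bar = -13): {bar=-13, baz=-12, foo=25}
  after event 10 (t=50: DEC baz by 10): {bar=-13, baz=-22, foo=25}
  after event 11 (t=58: SET bar = 46): {bar=46, baz=-22, foo=25}

Answer: {bar=46, baz=-22, foo=25}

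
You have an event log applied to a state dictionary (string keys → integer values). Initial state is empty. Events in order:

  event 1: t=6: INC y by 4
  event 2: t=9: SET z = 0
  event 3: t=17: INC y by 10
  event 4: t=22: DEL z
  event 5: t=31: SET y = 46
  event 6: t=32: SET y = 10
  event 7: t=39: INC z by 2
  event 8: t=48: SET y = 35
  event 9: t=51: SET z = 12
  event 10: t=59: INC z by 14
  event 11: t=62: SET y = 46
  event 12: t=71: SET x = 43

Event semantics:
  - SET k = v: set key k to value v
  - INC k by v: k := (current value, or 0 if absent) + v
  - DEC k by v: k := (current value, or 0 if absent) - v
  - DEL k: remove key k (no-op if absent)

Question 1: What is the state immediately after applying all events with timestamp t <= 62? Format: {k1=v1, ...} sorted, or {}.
Answer: {y=46, z=26}

Derivation:
Apply events with t <= 62 (11 events):
  after event 1 (t=6: INC y by 4): {y=4}
  after event 2 (t=9: SET z = 0): {y=4, z=0}
  after event 3 (t=17: INC y by 10): {y=14, z=0}
  after event 4 (t=22: DEL z): {y=14}
  after event 5 (t=31: SET y = 46): {y=46}
  after event 6 (t=32: SET y = 10): {y=10}
  after event 7 (t=39: INC z by 2): {y=10, z=2}
  after event 8 (t=48: SET y = 35): {y=35, z=2}
  after event 9 (t=51: SET z = 12): {y=35, z=12}
  after event 10 (t=59: INC z by 14): {y=35, z=26}
  after event 11 (t=62: SET y = 46): {y=46, z=26}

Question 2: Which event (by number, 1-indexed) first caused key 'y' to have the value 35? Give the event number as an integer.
Answer: 8

Derivation:
Looking for first event where y becomes 35:
  event 1: y = 4
  event 2: y = 4
  event 3: y = 14
  event 4: y = 14
  event 5: y = 46
  event 6: y = 10
  event 7: y = 10
  event 8: y 10 -> 35  <-- first match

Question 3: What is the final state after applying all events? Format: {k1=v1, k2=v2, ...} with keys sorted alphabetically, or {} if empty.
Answer: {x=43, y=46, z=26}

Derivation:
  after event 1 (t=6: INC y by 4): {y=4}
  after event 2 (t=9: SET z = 0): {y=4, z=0}
  after event 3 (t=17: INC y by 10): {y=14, z=0}
  after event 4 (t=22: DEL z): {y=14}
  after event 5 (t=31: SET y = 46): {y=46}
  after event 6 (t=32: SET y = 10): {y=10}
  after event 7 (t=39: INC z by 2): {y=10, z=2}
  after event 8 (t=48: SET y = 35): {y=35, z=2}
  after event 9 (t=51: SET z = 12): {y=35, z=12}
  after event 10 (t=59: INC z by 14): {y=35, z=26}
  after event 11 (t=62: SET y = 46): {y=46, z=26}
  after event 12 (t=71: SET x = 43): {x=43, y=46, z=26}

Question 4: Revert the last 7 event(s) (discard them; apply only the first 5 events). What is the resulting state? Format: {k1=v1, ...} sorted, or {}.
Answer: {y=46}

Derivation:
Keep first 5 events (discard last 7):
  after event 1 (t=6: INC y by 4): {y=4}
  after event 2 (t=9: SET z = 0): {y=4, z=0}
  after event 3 (t=17: INC y by 10): {y=14, z=0}
  after event 4 (t=22: DEL z): {y=14}
  after event 5 (t=31: SET y = 46): {y=46}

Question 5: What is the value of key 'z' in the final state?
Track key 'z' through all 12 events:
  event 1 (t=6: INC y by 4): z unchanged
  event 2 (t=9: SET z = 0): z (absent) -> 0
  event 3 (t=17: INC y by 10): z unchanged
  event 4 (t=22: DEL z): z 0 -> (absent)
  event 5 (t=31: SET y = 46): z unchanged
  event 6 (t=32: SET y = 10): z unchanged
  event 7 (t=39: INC z by 2): z (absent) -> 2
  event 8 (t=48: SET y = 35): z unchanged
  event 9 (t=51: SET z = 12): z 2 -> 12
  event 10 (t=59: INC z by 14): z 12 -> 26
  event 11 (t=62: SET y = 46): z unchanged
  event 12 (t=71: SET x = 43): z unchanged
Final: z = 26

Answer: 26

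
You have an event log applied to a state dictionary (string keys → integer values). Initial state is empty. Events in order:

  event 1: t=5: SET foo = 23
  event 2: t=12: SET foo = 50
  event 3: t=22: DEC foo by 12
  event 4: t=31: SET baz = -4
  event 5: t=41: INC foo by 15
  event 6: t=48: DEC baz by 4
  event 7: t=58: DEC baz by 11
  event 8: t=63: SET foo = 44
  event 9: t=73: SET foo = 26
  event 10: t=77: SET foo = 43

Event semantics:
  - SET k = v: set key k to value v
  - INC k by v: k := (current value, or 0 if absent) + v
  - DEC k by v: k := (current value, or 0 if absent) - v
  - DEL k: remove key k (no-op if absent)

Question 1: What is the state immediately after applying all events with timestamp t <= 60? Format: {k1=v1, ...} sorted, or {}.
Apply events with t <= 60 (7 events):
  after event 1 (t=5: SET foo = 23): {foo=23}
  after event 2 (t=12: SET foo = 50): {foo=50}
  after event 3 (t=22: DEC foo by 12): {foo=38}
  after event 4 (t=31: SET baz = -4): {baz=-4, foo=38}
  after event 5 (t=41: INC foo by 15): {baz=-4, foo=53}
  after event 6 (t=48: DEC baz by 4): {baz=-8, foo=53}
  after event 7 (t=58: DEC baz by 11): {baz=-19, foo=53}

Answer: {baz=-19, foo=53}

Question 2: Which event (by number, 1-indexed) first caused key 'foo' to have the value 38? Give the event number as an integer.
Answer: 3

Derivation:
Looking for first event where foo becomes 38:
  event 1: foo = 23
  event 2: foo = 50
  event 3: foo 50 -> 38  <-- first match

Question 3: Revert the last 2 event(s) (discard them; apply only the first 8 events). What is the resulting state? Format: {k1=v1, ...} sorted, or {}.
Keep first 8 events (discard last 2):
  after event 1 (t=5: SET foo = 23): {foo=23}
  after event 2 (t=12: SET foo = 50): {foo=50}
  after event 3 (t=22: DEC foo by 12): {foo=38}
  after event 4 (t=31: SET baz = -4): {baz=-4, foo=38}
  after event 5 (t=41: INC foo by 15): {baz=-4, foo=53}
  after event 6 (t=48: DEC baz by 4): {baz=-8, foo=53}
  after event 7 (t=58: DEC baz by 11): {baz=-19, foo=53}
  after event 8 (t=63: SET foo = 44): {baz=-19, foo=44}

Answer: {baz=-19, foo=44}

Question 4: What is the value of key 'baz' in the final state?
Answer: -19

Derivation:
Track key 'baz' through all 10 events:
  event 1 (t=5: SET foo = 23): baz unchanged
  event 2 (t=12: SET foo = 50): baz unchanged
  event 3 (t=22: DEC foo by 12): baz unchanged
  event 4 (t=31: SET baz = -4): baz (absent) -> -4
  event 5 (t=41: INC foo by 15): baz unchanged
  event 6 (t=48: DEC baz by 4): baz -4 -> -8
  event 7 (t=58: DEC baz by 11): baz -8 -> -19
  event 8 (t=63: SET foo = 44): baz unchanged
  event 9 (t=73: SET foo = 26): baz unchanged
  event 10 (t=77: SET foo = 43): baz unchanged
Final: baz = -19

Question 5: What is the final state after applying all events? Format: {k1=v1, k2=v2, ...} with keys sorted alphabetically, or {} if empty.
Answer: {baz=-19, foo=43}

Derivation:
  after event 1 (t=5: SET foo = 23): {foo=23}
  after event 2 (t=12: SET foo = 50): {foo=50}
  after event 3 (t=22: DEC foo by 12): {foo=38}
  after event 4 (t=31: SET baz = -4): {baz=-4, foo=38}
  after event 5 (t=41: INC foo by 15): {baz=-4, foo=53}
  after event 6 (t=48: DEC baz by 4): {baz=-8, foo=53}
  after event 7 (t=58: DEC baz by 11): {baz=-19, foo=53}
  after event 8 (t=63: SET foo = 44): {baz=-19, foo=44}
  after event 9 (t=73: SET foo = 26): {baz=-19, foo=26}
  after event 10 (t=77: SET foo = 43): {baz=-19, foo=43}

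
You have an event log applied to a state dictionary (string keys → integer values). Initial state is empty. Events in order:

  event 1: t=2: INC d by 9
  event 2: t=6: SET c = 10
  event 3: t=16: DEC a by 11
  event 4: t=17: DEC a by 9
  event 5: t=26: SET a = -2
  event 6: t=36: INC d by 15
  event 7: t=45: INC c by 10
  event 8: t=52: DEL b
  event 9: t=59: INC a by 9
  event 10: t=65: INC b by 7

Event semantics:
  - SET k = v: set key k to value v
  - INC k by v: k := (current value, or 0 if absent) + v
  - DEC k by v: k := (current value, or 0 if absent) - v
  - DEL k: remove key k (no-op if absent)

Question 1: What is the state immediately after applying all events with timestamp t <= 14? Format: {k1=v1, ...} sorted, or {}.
Apply events with t <= 14 (2 events):
  after event 1 (t=2: INC d by 9): {d=9}
  after event 2 (t=6: SET c = 10): {c=10, d=9}

Answer: {c=10, d=9}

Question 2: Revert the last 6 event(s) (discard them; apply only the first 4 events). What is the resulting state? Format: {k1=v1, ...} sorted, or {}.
Answer: {a=-20, c=10, d=9}

Derivation:
Keep first 4 events (discard last 6):
  after event 1 (t=2: INC d by 9): {d=9}
  after event 2 (t=6: SET c = 10): {c=10, d=9}
  after event 3 (t=16: DEC a by 11): {a=-11, c=10, d=9}
  after event 4 (t=17: DEC a by 9): {a=-20, c=10, d=9}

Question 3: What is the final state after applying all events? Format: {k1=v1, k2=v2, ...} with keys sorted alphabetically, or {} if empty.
  after event 1 (t=2: INC d by 9): {d=9}
  after event 2 (t=6: SET c = 10): {c=10, d=9}
  after event 3 (t=16: DEC a by 11): {a=-11, c=10, d=9}
  after event 4 (t=17: DEC a by 9): {a=-20, c=10, d=9}
  after event 5 (t=26: SET a = -2): {a=-2, c=10, d=9}
  after event 6 (t=36: INC d by 15): {a=-2, c=10, d=24}
  after event 7 (t=45: INC c by 10): {a=-2, c=20, d=24}
  after event 8 (t=52: DEL b): {a=-2, c=20, d=24}
  after event 9 (t=59: INC a by 9): {a=7, c=20, d=24}
  after event 10 (t=65: INC b by 7): {a=7, b=7, c=20, d=24}

Answer: {a=7, b=7, c=20, d=24}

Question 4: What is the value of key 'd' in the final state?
Answer: 24

Derivation:
Track key 'd' through all 10 events:
  event 1 (t=2: INC d by 9): d (absent) -> 9
  event 2 (t=6: SET c = 10): d unchanged
  event 3 (t=16: DEC a by 11): d unchanged
  event 4 (t=17: DEC a by 9): d unchanged
  event 5 (t=26: SET a = -2): d unchanged
  event 6 (t=36: INC d by 15): d 9 -> 24
  event 7 (t=45: INC c by 10): d unchanged
  event 8 (t=52: DEL b): d unchanged
  event 9 (t=59: INC a by 9): d unchanged
  event 10 (t=65: INC b by 7): d unchanged
Final: d = 24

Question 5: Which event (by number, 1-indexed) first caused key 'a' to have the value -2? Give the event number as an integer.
Looking for first event where a becomes -2:
  event 3: a = -11
  event 4: a = -20
  event 5: a -20 -> -2  <-- first match

Answer: 5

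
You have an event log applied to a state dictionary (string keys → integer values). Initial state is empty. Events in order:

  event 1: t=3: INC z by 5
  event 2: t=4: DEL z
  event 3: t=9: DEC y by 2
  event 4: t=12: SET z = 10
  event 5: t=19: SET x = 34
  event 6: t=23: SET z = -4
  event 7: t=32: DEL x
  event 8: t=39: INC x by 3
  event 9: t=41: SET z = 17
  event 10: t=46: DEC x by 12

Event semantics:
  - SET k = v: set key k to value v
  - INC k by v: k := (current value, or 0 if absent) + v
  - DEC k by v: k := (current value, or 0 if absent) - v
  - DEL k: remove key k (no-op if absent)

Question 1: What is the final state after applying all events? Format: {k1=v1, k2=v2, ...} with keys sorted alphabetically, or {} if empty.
Answer: {x=-9, y=-2, z=17}

Derivation:
  after event 1 (t=3: INC z by 5): {z=5}
  after event 2 (t=4: DEL z): {}
  after event 3 (t=9: DEC y by 2): {y=-2}
  after event 4 (t=12: SET z = 10): {y=-2, z=10}
  after event 5 (t=19: SET x = 34): {x=34, y=-2, z=10}
  after event 6 (t=23: SET z = -4): {x=34, y=-2, z=-4}
  after event 7 (t=32: DEL x): {y=-2, z=-4}
  after event 8 (t=39: INC x by 3): {x=3, y=-2, z=-4}
  after event 9 (t=41: SET z = 17): {x=3, y=-2, z=17}
  after event 10 (t=46: DEC x by 12): {x=-9, y=-2, z=17}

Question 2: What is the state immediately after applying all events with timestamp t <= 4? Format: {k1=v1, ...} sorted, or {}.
Apply events with t <= 4 (2 events):
  after event 1 (t=3: INC z by 5): {z=5}
  after event 2 (t=4: DEL z): {}

Answer: {}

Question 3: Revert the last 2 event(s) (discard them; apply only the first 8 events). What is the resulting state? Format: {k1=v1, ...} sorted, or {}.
Keep first 8 events (discard last 2):
  after event 1 (t=3: INC z by 5): {z=5}
  after event 2 (t=4: DEL z): {}
  after event 3 (t=9: DEC y by 2): {y=-2}
  after event 4 (t=12: SET z = 10): {y=-2, z=10}
  after event 5 (t=19: SET x = 34): {x=34, y=-2, z=10}
  after event 6 (t=23: SET z = -4): {x=34, y=-2, z=-4}
  after event 7 (t=32: DEL x): {y=-2, z=-4}
  after event 8 (t=39: INC x by 3): {x=3, y=-2, z=-4}

Answer: {x=3, y=-2, z=-4}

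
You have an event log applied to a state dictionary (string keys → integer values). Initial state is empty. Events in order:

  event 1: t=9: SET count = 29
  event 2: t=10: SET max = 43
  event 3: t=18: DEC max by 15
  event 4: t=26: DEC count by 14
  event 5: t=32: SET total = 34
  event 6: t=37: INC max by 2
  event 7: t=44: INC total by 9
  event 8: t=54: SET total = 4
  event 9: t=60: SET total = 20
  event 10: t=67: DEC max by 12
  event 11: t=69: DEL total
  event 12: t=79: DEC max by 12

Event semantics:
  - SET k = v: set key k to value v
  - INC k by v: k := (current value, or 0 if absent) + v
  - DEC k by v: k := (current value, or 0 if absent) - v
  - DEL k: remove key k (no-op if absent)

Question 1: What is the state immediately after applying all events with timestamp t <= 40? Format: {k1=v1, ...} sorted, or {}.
Answer: {count=15, max=30, total=34}

Derivation:
Apply events with t <= 40 (6 events):
  after event 1 (t=9: SET count = 29): {count=29}
  after event 2 (t=10: SET max = 43): {count=29, max=43}
  after event 3 (t=18: DEC max by 15): {count=29, max=28}
  after event 4 (t=26: DEC count by 14): {count=15, max=28}
  after event 5 (t=32: SET total = 34): {count=15, max=28, total=34}
  after event 6 (t=37: INC max by 2): {count=15, max=30, total=34}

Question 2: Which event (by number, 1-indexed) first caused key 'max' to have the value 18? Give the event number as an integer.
Answer: 10

Derivation:
Looking for first event where max becomes 18:
  event 2: max = 43
  event 3: max = 28
  event 4: max = 28
  event 5: max = 28
  event 6: max = 30
  event 7: max = 30
  event 8: max = 30
  event 9: max = 30
  event 10: max 30 -> 18  <-- first match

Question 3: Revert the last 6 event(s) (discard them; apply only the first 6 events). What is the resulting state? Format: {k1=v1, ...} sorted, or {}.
Keep first 6 events (discard last 6):
  after event 1 (t=9: SET count = 29): {count=29}
  after event 2 (t=10: SET max = 43): {count=29, max=43}
  after event 3 (t=18: DEC max by 15): {count=29, max=28}
  after event 4 (t=26: DEC count by 14): {count=15, max=28}
  after event 5 (t=32: SET total = 34): {count=15, max=28, total=34}
  after event 6 (t=37: INC max by 2): {count=15, max=30, total=34}

Answer: {count=15, max=30, total=34}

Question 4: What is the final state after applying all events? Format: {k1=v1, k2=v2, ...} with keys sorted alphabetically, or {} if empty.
  after event 1 (t=9: SET count = 29): {count=29}
  after event 2 (t=10: SET max = 43): {count=29, max=43}
  after event 3 (t=18: DEC max by 15): {count=29, max=28}
  after event 4 (t=26: DEC count by 14): {count=15, max=28}
  after event 5 (t=32: SET total = 34): {count=15, max=28, total=34}
  after event 6 (t=37: INC max by 2): {count=15, max=30, total=34}
  after event 7 (t=44: INC total by 9): {count=15, max=30, total=43}
  after event 8 (t=54: SET total = 4): {count=15, max=30, total=4}
  after event 9 (t=60: SET total = 20): {count=15, max=30, total=20}
  after event 10 (t=67: DEC max by 12): {count=15, max=18, total=20}
  after event 11 (t=69: DEL total): {count=15, max=18}
  after event 12 (t=79: DEC max by 12): {count=15, max=6}

Answer: {count=15, max=6}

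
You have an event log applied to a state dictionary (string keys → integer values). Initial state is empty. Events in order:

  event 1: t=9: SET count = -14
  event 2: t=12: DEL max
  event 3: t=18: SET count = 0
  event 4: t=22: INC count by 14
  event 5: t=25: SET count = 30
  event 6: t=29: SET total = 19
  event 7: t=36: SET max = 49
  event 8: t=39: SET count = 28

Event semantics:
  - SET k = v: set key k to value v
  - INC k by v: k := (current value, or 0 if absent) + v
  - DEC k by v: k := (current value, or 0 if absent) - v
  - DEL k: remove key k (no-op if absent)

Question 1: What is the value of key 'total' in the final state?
Answer: 19

Derivation:
Track key 'total' through all 8 events:
  event 1 (t=9: SET count = -14): total unchanged
  event 2 (t=12: DEL max): total unchanged
  event 3 (t=18: SET count = 0): total unchanged
  event 4 (t=22: INC count by 14): total unchanged
  event 5 (t=25: SET count = 30): total unchanged
  event 6 (t=29: SET total = 19): total (absent) -> 19
  event 7 (t=36: SET max = 49): total unchanged
  event 8 (t=39: SET count = 28): total unchanged
Final: total = 19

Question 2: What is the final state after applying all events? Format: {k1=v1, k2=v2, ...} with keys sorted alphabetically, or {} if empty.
Answer: {count=28, max=49, total=19}

Derivation:
  after event 1 (t=9: SET count = -14): {count=-14}
  after event 2 (t=12: DEL max): {count=-14}
  after event 3 (t=18: SET count = 0): {count=0}
  after event 4 (t=22: INC count by 14): {count=14}
  after event 5 (t=25: SET count = 30): {count=30}
  after event 6 (t=29: SET total = 19): {count=30, total=19}
  after event 7 (t=36: SET max = 49): {count=30, max=49, total=19}
  after event 8 (t=39: SET count = 28): {count=28, max=49, total=19}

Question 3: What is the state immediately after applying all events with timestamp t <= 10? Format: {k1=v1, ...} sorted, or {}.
Answer: {count=-14}

Derivation:
Apply events with t <= 10 (1 events):
  after event 1 (t=9: SET count = -14): {count=-14}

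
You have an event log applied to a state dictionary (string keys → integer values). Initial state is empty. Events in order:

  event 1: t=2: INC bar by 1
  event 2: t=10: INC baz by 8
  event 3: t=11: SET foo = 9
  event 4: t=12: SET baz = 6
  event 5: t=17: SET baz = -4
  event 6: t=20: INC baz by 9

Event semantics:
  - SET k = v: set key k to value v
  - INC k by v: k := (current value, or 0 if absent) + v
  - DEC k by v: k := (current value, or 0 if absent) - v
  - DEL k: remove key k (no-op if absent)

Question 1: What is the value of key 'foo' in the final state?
Answer: 9

Derivation:
Track key 'foo' through all 6 events:
  event 1 (t=2: INC bar by 1): foo unchanged
  event 2 (t=10: INC baz by 8): foo unchanged
  event 3 (t=11: SET foo = 9): foo (absent) -> 9
  event 4 (t=12: SET baz = 6): foo unchanged
  event 5 (t=17: SET baz = -4): foo unchanged
  event 6 (t=20: INC baz by 9): foo unchanged
Final: foo = 9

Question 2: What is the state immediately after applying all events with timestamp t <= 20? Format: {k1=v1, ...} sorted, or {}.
Apply events with t <= 20 (6 events):
  after event 1 (t=2: INC bar by 1): {bar=1}
  after event 2 (t=10: INC baz by 8): {bar=1, baz=8}
  after event 3 (t=11: SET foo = 9): {bar=1, baz=8, foo=9}
  after event 4 (t=12: SET baz = 6): {bar=1, baz=6, foo=9}
  after event 5 (t=17: SET baz = -4): {bar=1, baz=-4, foo=9}
  after event 6 (t=20: INC baz by 9): {bar=1, baz=5, foo=9}

Answer: {bar=1, baz=5, foo=9}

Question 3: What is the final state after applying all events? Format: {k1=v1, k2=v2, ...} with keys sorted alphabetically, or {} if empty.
Answer: {bar=1, baz=5, foo=9}

Derivation:
  after event 1 (t=2: INC bar by 1): {bar=1}
  after event 2 (t=10: INC baz by 8): {bar=1, baz=8}
  after event 3 (t=11: SET foo = 9): {bar=1, baz=8, foo=9}
  after event 4 (t=12: SET baz = 6): {bar=1, baz=6, foo=9}
  after event 5 (t=17: SET baz = -4): {bar=1, baz=-4, foo=9}
  after event 6 (t=20: INC baz by 9): {bar=1, baz=5, foo=9}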